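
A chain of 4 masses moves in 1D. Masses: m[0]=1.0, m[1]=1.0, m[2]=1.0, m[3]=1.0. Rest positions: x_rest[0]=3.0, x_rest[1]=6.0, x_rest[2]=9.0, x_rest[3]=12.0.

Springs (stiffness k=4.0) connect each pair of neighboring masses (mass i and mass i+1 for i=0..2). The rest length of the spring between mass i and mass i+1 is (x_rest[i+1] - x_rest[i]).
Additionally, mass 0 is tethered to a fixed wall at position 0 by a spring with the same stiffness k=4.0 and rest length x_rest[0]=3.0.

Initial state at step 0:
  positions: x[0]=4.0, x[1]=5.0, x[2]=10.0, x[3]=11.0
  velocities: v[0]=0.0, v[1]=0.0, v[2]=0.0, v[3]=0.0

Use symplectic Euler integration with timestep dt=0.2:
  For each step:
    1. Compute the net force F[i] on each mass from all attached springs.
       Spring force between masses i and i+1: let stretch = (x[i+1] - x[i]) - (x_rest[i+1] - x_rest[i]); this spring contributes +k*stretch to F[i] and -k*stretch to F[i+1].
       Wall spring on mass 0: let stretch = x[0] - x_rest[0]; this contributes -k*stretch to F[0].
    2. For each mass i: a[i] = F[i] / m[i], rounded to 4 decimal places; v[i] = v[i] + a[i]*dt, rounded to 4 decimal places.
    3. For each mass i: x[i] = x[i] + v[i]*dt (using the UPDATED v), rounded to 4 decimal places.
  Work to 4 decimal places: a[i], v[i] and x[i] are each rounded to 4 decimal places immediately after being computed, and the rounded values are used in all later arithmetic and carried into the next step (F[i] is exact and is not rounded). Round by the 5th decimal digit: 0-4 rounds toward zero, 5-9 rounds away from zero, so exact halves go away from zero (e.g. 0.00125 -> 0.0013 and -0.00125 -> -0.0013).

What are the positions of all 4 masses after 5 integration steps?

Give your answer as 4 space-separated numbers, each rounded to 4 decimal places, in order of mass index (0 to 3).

Step 0: x=[4.0000 5.0000 10.0000 11.0000] v=[0.0000 0.0000 0.0000 0.0000]
Step 1: x=[3.5200 5.6400 9.3600 11.3200] v=[-2.4000 3.2000 -3.2000 1.6000]
Step 2: x=[2.8160 6.5360 8.4384 11.8064] v=[-3.5200 4.4800 -4.6080 2.4320]
Step 3: x=[2.2566 7.1412 7.7513 12.2339] v=[-2.7968 3.0259 -3.4355 2.1376]
Step 4: x=[2.1177 7.0625 7.6838 12.4242] v=[-0.6944 -0.3937 -0.3375 0.9515]
Step 5: x=[2.4312 6.2920 8.2754 12.3360] v=[1.5673 -3.8525 2.9578 -0.4408]

Answer: 2.4312 6.2920 8.2754 12.3360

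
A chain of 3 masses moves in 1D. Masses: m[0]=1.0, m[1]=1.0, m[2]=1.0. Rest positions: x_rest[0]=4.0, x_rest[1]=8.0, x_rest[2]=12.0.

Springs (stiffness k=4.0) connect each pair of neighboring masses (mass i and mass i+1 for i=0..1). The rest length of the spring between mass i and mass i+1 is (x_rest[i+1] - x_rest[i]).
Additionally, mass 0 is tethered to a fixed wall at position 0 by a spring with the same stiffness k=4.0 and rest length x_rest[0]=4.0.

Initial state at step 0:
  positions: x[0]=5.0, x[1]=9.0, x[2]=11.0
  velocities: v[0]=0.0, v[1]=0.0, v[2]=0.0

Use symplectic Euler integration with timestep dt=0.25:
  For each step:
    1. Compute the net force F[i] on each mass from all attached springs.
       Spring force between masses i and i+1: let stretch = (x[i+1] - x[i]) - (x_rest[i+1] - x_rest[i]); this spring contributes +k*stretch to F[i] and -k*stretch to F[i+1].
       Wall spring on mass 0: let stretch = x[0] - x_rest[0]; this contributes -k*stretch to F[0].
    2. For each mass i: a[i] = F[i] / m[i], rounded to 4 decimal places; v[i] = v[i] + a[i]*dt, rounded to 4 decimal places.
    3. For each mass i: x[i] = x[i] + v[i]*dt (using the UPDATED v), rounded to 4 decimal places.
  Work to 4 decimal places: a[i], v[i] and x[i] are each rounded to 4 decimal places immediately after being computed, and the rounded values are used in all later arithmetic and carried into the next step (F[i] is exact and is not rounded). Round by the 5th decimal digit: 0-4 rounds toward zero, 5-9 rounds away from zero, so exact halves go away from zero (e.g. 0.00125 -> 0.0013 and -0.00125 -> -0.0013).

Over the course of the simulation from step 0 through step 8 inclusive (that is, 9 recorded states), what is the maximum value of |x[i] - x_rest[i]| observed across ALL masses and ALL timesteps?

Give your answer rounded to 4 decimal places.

Answer: 1.3183

Derivation:
Step 0: x=[5.0000 9.0000 11.0000] v=[0.0000 0.0000 0.0000]
Step 1: x=[4.7500 8.5000 11.5000] v=[-1.0000 -2.0000 2.0000]
Step 2: x=[4.2500 7.8125 12.2500] v=[-2.0000 -2.7500 3.0000]
Step 3: x=[3.5781 7.3438 12.8906] v=[-2.6875 -1.8750 2.5625]
Step 4: x=[2.9531 7.3203 13.1445] v=[-2.4999 -0.0939 1.0157]
Step 5: x=[2.6817 7.6611 12.9424] v=[-1.0858 1.3631 -0.8085]
Step 6: x=[2.9847 8.0774 12.4200] v=[1.2119 1.6650 -2.0898]
Step 7: x=[3.8147 8.3061 11.8119] v=[3.3199 0.9149 -2.4324]
Step 8: x=[4.8139 8.2884 11.3274] v=[3.9966 -0.0707 -1.9382]
Max displacement = 1.3183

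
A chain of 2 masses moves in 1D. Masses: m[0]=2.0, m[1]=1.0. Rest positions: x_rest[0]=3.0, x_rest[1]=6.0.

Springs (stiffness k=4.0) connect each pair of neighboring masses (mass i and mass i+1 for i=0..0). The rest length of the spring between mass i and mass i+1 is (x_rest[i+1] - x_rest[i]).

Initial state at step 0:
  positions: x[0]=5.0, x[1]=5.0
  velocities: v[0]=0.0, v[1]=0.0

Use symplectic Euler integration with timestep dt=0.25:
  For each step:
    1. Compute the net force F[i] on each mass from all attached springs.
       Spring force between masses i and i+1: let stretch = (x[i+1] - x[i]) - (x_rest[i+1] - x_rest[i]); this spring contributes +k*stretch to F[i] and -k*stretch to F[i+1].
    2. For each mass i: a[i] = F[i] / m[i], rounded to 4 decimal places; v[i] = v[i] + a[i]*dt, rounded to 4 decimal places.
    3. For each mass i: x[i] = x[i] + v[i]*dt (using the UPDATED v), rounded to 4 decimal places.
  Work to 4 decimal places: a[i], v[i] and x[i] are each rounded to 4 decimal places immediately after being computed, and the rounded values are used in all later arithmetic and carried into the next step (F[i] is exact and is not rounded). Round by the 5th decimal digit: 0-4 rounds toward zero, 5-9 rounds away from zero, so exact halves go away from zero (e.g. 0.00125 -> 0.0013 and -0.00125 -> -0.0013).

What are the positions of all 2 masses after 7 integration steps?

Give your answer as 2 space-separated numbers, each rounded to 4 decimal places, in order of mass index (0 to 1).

Answer: 3.9532 7.0937

Derivation:
Step 0: x=[5.0000 5.0000] v=[0.0000 0.0000]
Step 1: x=[4.6250 5.7500] v=[-1.5000 3.0000]
Step 2: x=[4.0156 6.9688] v=[-2.4375 4.8750]
Step 3: x=[3.4004 8.1993] v=[-2.4609 4.9218]
Step 4: x=[3.0100 8.9800] v=[-1.5615 3.1229]
Step 5: x=[2.9909 9.0182] v=[-0.0765 0.1529]
Step 6: x=[3.3502 8.2996] v=[1.4372 -2.8744]
Step 7: x=[3.9532 7.0937] v=[2.4119 -4.8238]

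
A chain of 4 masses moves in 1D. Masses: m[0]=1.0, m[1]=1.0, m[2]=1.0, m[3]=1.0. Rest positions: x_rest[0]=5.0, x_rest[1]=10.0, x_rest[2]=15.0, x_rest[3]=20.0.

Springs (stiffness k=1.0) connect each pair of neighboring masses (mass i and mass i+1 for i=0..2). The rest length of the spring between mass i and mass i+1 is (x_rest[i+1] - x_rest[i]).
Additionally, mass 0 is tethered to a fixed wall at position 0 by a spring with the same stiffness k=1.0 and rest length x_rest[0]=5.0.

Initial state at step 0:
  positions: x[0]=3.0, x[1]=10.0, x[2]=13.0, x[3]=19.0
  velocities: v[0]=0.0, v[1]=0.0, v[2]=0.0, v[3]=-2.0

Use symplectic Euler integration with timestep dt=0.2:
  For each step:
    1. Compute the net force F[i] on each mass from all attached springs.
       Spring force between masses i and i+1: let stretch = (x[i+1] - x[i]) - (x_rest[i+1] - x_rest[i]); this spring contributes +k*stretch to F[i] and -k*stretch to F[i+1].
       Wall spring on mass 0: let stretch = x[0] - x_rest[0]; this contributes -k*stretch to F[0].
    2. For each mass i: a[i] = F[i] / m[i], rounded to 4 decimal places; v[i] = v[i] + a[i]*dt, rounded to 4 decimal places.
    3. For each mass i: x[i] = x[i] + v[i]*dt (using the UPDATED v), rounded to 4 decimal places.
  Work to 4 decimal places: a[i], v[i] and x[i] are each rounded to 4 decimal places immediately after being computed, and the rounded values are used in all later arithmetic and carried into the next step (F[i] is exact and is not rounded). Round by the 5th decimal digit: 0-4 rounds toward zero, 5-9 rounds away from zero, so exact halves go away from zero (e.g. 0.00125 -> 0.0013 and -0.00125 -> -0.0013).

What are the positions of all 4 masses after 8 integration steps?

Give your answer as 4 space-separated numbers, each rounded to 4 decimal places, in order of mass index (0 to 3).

Answer: 5.7208 7.8069 13.7312 16.3862

Derivation:
Step 0: x=[3.0000 10.0000 13.0000 19.0000] v=[0.0000 0.0000 0.0000 -2.0000]
Step 1: x=[3.1600 9.8400 13.1200 18.5600] v=[0.8000 -0.8000 0.6000 -2.2000]
Step 2: x=[3.4608 9.5440 13.3264 18.1024] v=[1.5040 -1.4800 1.0320 -2.2880]
Step 3: x=[3.8665 9.1560 13.5725 17.6538] v=[2.0285 -1.9402 1.2307 -2.2432]
Step 4: x=[4.3291 8.7330 13.8052 17.2419] v=[2.3131 -2.1148 1.1637 -2.0595]
Step 5: x=[4.7947 8.3368 13.9725 16.8925] v=[2.3281 -1.9811 0.8366 -1.7468]
Step 6: x=[5.2102 8.0243 14.0312 16.6263] v=[2.0776 -1.5624 0.2935 -1.3308]
Step 7: x=[5.5299 7.8395 13.9534 16.4563] v=[1.5984 -0.9238 -0.3889 -0.8498]
Step 8: x=[5.7208 7.8069 13.7312 16.3862] v=[0.9543 -0.1629 -1.1111 -0.3504]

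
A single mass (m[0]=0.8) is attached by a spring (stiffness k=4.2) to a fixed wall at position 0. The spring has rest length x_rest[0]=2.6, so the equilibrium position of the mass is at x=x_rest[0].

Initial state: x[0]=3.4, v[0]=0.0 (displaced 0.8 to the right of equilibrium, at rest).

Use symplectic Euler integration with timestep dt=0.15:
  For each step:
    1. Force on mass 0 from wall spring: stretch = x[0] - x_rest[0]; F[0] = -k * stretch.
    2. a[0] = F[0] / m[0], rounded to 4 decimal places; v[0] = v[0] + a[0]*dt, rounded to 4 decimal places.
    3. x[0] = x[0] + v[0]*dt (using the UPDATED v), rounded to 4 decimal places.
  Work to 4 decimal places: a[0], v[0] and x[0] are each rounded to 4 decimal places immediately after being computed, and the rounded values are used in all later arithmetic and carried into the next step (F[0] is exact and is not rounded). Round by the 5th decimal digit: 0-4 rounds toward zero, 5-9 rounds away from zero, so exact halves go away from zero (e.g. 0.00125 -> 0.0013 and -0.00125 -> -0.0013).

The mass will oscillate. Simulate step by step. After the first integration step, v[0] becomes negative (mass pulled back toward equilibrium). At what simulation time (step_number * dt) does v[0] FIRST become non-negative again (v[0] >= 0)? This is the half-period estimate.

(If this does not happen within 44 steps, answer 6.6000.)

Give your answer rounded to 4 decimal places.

Step 0: x=[3.4000] v=[0.0000]
Step 1: x=[3.3055] v=[-0.6300]
Step 2: x=[3.1277] v=[-1.1856]
Step 3: x=[2.8875] v=[-1.6012]
Step 4: x=[2.6134] v=[-1.8276]
Step 5: x=[2.3377] v=[-1.8382]
Step 6: x=[2.0930] v=[-1.6316]
Step 7: x=[1.9082] v=[-1.2323]
Step 8: x=[1.8051] v=[-0.6875]
Step 9: x=[1.7959] v=[-0.0615]
Step 10: x=[1.8817] v=[0.5717]
First v>=0 after going negative at step 10, time=1.5000

Answer: 1.5000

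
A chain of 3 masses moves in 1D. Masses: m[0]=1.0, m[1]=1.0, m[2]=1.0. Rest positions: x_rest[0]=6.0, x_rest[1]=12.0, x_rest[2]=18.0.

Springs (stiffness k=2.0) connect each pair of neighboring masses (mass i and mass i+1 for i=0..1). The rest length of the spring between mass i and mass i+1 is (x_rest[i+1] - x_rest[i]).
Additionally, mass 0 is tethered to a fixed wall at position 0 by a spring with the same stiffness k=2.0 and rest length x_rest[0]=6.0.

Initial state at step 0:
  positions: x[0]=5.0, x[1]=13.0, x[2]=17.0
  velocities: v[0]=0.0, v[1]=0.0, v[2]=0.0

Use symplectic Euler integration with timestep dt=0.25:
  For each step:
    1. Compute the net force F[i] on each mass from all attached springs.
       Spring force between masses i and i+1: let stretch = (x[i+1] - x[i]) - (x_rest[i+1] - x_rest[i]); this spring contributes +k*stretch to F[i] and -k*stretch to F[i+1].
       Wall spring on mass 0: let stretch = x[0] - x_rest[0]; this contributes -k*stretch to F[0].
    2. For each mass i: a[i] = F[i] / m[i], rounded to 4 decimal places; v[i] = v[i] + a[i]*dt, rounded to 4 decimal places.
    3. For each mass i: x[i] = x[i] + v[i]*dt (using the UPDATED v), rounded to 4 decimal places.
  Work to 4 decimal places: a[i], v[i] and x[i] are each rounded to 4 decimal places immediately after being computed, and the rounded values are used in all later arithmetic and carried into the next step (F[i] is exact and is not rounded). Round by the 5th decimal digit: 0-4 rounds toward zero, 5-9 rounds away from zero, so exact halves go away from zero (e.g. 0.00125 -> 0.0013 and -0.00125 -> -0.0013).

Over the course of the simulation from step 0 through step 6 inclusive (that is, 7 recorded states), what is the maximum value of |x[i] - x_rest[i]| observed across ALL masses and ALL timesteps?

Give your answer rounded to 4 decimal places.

Answer: 1.4941

Derivation:
Step 0: x=[5.0000 13.0000 17.0000] v=[0.0000 0.0000 0.0000]
Step 1: x=[5.3750 12.5000 17.2500] v=[1.5000 -2.0000 1.0000]
Step 2: x=[5.9688 11.7031 17.6563] v=[2.3750 -3.1875 1.6250]
Step 3: x=[6.5333 10.9336 18.0684] v=[2.2578 -3.0781 1.6484]
Step 4: x=[6.8311 10.5059 18.3387] v=[1.1913 -1.7109 1.0810]
Step 5: x=[6.7344 10.5979 18.3799] v=[-0.3869 0.3681 0.1646]
Step 6: x=[6.2788 11.1798 18.1983] v=[-1.8224 2.3274 -0.7264]
Max displacement = 1.4941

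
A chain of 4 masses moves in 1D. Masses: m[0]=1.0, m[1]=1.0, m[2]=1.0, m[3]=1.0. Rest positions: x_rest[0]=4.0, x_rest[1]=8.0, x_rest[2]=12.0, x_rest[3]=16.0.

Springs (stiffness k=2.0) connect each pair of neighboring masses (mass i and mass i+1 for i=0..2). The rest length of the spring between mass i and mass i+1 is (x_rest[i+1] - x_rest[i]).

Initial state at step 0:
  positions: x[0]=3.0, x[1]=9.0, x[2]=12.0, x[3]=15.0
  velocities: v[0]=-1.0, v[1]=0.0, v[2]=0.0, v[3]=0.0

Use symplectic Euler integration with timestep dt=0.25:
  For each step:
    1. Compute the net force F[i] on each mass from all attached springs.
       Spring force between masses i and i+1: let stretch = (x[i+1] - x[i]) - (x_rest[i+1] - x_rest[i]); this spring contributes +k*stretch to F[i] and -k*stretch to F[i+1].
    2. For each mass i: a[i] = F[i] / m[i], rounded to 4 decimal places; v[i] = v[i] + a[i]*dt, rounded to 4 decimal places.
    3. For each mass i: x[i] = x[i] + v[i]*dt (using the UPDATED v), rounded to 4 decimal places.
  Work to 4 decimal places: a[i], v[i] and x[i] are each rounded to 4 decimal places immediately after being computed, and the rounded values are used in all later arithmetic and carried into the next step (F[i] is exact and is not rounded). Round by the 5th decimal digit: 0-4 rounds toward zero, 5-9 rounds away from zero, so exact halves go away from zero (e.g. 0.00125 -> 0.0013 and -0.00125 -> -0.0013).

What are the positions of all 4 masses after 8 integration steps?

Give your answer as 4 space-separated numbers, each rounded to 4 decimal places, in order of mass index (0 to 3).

Answer: 3.0895 6.9569 10.7136 16.2403

Derivation:
Step 0: x=[3.0000 9.0000 12.0000 15.0000] v=[-1.0000 0.0000 0.0000 0.0000]
Step 1: x=[3.0000 8.6250 12.0000 15.1250] v=[0.0000 -1.5000 0.0000 0.5000]
Step 2: x=[3.2031 7.9688 11.9688 15.3594] v=[0.8125 -2.6250 -0.1250 0.9375]
Step 3: x=[3.5020 7.2168 11.8614 15.6700] v=[1.1954 -3.0079 -0.4297 1.2422]
Step 4: x=[3.7652 6.5811 11.6495 16.0045] v=[1.0528 -2.5430 -0.8477 1.3379]
Step 5: x=[3.8804 6.2269 11.3484 16.2946] v=[0.4608 -1.4168 -1.2044 1.1604]
Step 6: x=[3.7889 6.2196 11.0254 16.4664] v=[-0.3660 -0.0293 -1.2921 0.6873]
Step 7: x=[3.5012 6.5092 10.7818 16.4581] v=[-1.1507 1.1583 -0.9745 -0.0332]
Step 8: x=[3.0895 6.9569 10.7136 16.2403] v=[-1.6467 1.7906 -0.2727 -0.8714]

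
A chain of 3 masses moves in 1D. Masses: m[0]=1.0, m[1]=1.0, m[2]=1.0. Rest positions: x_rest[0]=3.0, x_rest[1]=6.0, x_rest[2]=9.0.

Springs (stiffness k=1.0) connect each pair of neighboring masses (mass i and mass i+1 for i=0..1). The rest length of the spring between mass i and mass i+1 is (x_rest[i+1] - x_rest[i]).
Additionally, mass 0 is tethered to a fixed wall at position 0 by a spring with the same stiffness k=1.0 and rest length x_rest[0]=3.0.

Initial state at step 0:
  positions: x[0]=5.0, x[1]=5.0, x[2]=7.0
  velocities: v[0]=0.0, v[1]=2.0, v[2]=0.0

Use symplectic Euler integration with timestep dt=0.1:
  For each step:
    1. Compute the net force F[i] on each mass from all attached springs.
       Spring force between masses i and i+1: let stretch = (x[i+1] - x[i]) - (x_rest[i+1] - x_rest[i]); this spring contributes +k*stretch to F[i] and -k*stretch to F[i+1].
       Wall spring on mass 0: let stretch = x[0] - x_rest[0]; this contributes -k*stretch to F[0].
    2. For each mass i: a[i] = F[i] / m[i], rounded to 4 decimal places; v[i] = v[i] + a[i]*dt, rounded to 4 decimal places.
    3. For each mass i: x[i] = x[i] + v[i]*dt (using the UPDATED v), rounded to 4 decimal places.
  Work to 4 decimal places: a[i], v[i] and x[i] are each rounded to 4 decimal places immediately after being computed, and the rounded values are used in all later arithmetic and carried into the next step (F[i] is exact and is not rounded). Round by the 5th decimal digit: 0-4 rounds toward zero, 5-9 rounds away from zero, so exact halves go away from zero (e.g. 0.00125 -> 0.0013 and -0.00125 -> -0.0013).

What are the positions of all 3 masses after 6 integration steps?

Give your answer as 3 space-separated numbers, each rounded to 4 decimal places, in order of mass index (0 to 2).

Step 0: x=[5.0000 5.0000 7.0000] v=[0.0000 2.0000 0.0000]
Step 1: x=[4.9500 5.2200 7.0100] v=[-0.5000 2.2000 0.1000]
Step 2: x=[4.8532 5.4552 7.0321] v=[-0.9680 2.3520 0.2210]
Step 3: x=[4.7139 5.7002 7.0684] v=[-1.3931 2.4495 0.3633]
Step 4: x=[4.5373 5.9490 7.1211] v=[-1.7659 2.4877 0.5265]
Step 5: x=[4.3295 6.1954 7.1920] v=[-2.0785 2.4637 0.7093]
Step 6: x=[4.0970 6.4331 7.2830] v=[-2.3249 2.3768 0.9096]

Answer: 4.0970 6.4331 7.2830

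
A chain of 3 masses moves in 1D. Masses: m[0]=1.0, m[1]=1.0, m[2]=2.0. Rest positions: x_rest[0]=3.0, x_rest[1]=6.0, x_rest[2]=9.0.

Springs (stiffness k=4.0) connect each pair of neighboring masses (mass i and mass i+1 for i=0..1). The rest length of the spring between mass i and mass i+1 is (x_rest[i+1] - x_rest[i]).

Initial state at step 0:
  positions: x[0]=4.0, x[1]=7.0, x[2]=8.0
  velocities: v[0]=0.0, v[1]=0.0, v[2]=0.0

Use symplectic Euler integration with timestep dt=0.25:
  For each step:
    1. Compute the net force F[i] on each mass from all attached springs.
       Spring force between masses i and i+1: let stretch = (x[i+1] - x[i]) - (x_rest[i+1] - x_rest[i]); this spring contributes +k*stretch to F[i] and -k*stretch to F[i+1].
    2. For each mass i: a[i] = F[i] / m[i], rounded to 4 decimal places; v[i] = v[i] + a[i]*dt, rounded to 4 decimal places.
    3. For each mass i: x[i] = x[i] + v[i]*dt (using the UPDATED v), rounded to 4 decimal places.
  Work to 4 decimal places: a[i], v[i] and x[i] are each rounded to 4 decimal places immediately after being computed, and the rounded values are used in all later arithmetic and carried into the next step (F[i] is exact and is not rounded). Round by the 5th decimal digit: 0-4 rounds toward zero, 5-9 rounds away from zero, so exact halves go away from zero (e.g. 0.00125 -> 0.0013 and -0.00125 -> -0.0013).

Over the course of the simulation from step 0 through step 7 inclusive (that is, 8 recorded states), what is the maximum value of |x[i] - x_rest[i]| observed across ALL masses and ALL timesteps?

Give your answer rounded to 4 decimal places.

Answer: 1.7559

Derivation:
Step 0: x=[4.0000 7.0000 8.0000] v=[0.0000 0.0000 0.0000]
Step 1: x=[4.0000 6.5000 8.2500] v=[0.0000 -2.0000 1.0000]
Step 2: x=[3.8750 5.8125 8.6563] v=[-0.5000 -2.7500 1.6250]
Step 3: x=[3.4844 5.3516 9.0821] v=[-1.5625 -1.8437 1.7031]
Step 4: x=[2.8106 5.3565 9.4166] v=[-2.6953 0.0196 1.3379]
Step 5: x=[2.0233 5.7400 9.6186] v=[-3.1494 1.5338 0.8079]
Step 6: x=[1.4151 6.1639 9.7108] v=[-2.4327 1.6957 0.3686]
Step 7: x=[1.2441 6.2874 9.7346] v=[-0.6839 0.4938 0.0952]
Max displacement = 1.7559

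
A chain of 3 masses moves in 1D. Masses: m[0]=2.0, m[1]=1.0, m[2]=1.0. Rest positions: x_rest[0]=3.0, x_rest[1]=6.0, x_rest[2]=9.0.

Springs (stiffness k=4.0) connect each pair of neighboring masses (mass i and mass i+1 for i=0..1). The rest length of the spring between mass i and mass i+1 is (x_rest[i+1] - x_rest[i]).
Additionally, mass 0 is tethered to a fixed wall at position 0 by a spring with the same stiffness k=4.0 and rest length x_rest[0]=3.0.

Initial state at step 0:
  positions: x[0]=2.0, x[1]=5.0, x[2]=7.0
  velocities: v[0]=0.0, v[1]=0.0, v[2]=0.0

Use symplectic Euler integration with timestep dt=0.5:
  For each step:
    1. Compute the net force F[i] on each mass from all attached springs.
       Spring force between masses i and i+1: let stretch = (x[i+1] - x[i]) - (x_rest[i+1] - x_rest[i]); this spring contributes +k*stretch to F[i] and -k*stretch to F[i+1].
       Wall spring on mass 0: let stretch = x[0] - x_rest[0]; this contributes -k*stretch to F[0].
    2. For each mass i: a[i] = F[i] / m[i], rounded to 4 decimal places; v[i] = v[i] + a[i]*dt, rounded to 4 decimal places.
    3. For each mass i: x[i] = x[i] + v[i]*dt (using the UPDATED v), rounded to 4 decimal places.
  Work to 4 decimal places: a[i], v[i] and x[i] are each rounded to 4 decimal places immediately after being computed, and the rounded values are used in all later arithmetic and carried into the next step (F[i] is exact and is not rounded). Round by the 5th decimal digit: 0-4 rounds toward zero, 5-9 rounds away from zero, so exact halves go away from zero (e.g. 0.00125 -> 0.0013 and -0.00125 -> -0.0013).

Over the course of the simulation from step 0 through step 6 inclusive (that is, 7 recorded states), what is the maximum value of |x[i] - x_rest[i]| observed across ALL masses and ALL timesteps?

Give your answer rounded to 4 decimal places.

Step 0: x=[2.0000 5.0000 7.0000] v=[0.0000 0.0000 0.0000]
Step 1: x=[2.5000 4.0000 8.0000] v=[1.0000 -2.0000 2.0000]
Step 2: x=[2.5000 5.5000 8.0000] v=[0.0000 3.0000 0.0000]
Step 3: x=[2.7500 6.5000 8.5000] v=[0.5000 2.0000 1.0000]
Step 4: x=[3.5000 5.7500 10.0000] v=[1.5000 -1.5000 3.0000]
Step 5: x=[3.6250 7.0000 10.2500] v=[0.2500 2.5000 0.5000]
Step 6: x=[3.6250 8.1250 10.2500] v=[0.0000 2.2500 0.0000]
Max displacement = 2.1250

Answer: 2.1250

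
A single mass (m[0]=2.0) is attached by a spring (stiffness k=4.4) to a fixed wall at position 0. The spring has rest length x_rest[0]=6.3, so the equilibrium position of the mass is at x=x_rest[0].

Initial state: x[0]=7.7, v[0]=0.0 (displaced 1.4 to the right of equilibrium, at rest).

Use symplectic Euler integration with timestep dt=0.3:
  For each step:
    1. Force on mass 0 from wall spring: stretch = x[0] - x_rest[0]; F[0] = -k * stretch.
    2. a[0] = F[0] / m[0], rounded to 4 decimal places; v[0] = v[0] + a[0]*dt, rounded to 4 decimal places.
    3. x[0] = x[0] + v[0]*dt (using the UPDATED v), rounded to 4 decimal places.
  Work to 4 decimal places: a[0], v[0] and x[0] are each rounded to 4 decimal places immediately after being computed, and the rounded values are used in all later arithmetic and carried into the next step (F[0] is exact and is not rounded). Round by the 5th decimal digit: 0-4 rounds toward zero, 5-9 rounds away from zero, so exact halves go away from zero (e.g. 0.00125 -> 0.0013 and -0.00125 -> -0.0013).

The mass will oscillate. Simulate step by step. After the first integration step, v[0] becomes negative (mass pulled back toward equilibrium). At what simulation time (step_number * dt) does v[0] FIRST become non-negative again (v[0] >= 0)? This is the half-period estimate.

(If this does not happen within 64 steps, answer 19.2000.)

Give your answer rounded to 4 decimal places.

Answer: 2.4000

Derivation:
Step 0: x=[7.7000] v=[0.0000]
Step 1: x=[7.4228] v=[-0.9240]
Step 2: x=[6.9233] v=[-1.6651]
Step 3: x=[6.3004] v=[-2.0765]
Step 4: x=[5.6774] v=[-2.0768]
Step 5: x=[5.1776] v=[-1.6659]
Step 6: x=[4.9001] v=[-0.9251]
Step 7: x=[4.8997] v=[-0.0012]
Step 8: x=[5.1766] v=[0.9230]
First v>=0 after going negative at step 8, time=2.4000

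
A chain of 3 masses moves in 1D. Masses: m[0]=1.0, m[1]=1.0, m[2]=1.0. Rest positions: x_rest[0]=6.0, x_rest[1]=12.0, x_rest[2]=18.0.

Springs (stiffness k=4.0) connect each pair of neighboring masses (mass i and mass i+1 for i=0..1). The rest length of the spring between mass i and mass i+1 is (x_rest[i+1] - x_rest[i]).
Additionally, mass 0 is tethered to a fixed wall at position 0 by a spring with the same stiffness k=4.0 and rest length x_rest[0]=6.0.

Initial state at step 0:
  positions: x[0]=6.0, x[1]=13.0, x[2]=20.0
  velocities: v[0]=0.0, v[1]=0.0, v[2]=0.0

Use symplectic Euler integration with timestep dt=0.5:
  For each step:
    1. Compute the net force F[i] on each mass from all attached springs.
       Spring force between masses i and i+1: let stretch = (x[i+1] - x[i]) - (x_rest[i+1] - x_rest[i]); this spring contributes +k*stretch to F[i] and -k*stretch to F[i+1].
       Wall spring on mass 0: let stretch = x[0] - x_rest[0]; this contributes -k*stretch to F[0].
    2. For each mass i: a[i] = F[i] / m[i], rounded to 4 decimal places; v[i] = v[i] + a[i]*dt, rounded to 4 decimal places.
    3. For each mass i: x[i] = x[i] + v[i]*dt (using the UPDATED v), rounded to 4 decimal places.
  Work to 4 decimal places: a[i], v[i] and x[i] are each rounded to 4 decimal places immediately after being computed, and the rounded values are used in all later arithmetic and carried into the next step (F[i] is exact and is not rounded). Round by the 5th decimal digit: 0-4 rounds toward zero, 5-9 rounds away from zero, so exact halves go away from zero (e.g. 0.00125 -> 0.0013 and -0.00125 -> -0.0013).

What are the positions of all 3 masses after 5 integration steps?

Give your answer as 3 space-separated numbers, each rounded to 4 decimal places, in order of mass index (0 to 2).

Step 0: x=[6.0000 13.0000 20.0000] v=[0.0000 0.0000 0.0000]
Step 1: x=[7.0000 13.0000 19.0000] v=[2.0000 0.0000 -2.0000]
Step 2: x=[7.0000 13.0000 18.0000] v=[0.0000 0.0000 -2.0000]
Step 3: x=[6.0000 12.0000 18.0000] v=[-2.0000 -2.0000 0.0000]
Step 4: x=[5.0000 11.0000 18.0000] v=[-2.0000 -2.0000 0.0000]
Step 5: x=[5.0000 11.0000 17.0000] v=[0.0000 0.0000 -2.0000]

Answer: 5.0000 11.0000 17.0000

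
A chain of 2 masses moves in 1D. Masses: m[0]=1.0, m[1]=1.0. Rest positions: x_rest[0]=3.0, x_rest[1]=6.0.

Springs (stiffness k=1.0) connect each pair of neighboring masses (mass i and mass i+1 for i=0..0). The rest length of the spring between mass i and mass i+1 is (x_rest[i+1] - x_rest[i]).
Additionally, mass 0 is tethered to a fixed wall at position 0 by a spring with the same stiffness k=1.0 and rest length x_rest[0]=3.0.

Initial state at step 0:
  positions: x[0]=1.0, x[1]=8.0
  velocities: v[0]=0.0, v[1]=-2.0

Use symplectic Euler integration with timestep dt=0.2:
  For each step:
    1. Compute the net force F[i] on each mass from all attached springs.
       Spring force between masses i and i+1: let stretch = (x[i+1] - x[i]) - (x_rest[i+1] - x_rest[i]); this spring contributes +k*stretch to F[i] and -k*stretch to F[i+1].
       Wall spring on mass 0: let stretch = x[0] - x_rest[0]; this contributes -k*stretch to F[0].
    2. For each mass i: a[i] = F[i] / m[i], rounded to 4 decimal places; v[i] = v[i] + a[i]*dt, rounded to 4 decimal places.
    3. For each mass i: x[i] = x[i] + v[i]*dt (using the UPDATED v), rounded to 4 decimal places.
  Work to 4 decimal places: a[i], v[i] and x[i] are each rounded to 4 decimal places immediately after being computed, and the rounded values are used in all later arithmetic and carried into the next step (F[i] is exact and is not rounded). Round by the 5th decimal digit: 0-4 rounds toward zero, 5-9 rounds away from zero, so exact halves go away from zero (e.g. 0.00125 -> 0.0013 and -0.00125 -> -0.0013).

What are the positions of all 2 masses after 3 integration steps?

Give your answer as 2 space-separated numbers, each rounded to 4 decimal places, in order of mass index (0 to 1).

Step 0: x=[1.0000 8.0000] v=[0.0000 -2.0000]
Step 1: x=[1.2400 7.4400] v=[1.2000 -2.8000]
Step 2: x=[1.6784 6.7520] v=[2.1920 -3.4400]
Step 3: x=[2.2526 5.9811] v=[2.8710 -3.8547]

Answer: 2.2526 5.9811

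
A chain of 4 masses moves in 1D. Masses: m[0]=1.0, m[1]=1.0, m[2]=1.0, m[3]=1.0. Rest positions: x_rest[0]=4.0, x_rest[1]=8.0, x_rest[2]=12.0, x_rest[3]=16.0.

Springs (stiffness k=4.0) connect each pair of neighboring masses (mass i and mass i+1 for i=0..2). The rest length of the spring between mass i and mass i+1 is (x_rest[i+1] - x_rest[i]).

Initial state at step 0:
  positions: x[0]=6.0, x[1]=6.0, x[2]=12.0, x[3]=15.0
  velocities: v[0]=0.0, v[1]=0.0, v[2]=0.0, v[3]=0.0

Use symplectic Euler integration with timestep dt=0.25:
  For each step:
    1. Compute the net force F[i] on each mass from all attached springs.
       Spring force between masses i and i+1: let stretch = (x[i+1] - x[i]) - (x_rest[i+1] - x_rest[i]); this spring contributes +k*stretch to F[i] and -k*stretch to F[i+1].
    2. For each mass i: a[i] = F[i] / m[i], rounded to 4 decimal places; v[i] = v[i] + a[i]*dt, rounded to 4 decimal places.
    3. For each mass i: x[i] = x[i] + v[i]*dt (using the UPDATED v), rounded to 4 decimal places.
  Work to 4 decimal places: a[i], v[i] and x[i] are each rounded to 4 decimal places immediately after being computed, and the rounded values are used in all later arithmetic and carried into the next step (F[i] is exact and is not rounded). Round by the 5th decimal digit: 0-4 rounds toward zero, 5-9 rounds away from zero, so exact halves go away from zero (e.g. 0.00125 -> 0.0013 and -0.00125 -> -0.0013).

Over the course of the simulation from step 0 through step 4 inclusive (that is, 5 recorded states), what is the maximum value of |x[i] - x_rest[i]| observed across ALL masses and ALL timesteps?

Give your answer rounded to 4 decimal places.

Answer: 2.0156

Derivation:
Step 0: x=[6.0000 6.0000 12.0000 15.0000] v=[0.0000 0.0000 0.0000 0.0000]
Step 1: x=[5.0000 7.5000 11.2500 15.2500] v=[-4.0000 6.0000 -3.0000 1.0000]
Step 2: x=[3.6250 9.3125 10.5625 15.5000] v=[-5.5000 7.2500 -2.7500 1.0000]
Step 3: x=[2.6719 10.0156 10.7969 15.5156] v=[-3.8125 2.8125 0.9375 0.0625]
Step 4: x=[2.5547 9.0781 12.0156 15.3516] v=[-0.4688 -3.7499 4.8749 -0.6562]
Max displacement = 2.0156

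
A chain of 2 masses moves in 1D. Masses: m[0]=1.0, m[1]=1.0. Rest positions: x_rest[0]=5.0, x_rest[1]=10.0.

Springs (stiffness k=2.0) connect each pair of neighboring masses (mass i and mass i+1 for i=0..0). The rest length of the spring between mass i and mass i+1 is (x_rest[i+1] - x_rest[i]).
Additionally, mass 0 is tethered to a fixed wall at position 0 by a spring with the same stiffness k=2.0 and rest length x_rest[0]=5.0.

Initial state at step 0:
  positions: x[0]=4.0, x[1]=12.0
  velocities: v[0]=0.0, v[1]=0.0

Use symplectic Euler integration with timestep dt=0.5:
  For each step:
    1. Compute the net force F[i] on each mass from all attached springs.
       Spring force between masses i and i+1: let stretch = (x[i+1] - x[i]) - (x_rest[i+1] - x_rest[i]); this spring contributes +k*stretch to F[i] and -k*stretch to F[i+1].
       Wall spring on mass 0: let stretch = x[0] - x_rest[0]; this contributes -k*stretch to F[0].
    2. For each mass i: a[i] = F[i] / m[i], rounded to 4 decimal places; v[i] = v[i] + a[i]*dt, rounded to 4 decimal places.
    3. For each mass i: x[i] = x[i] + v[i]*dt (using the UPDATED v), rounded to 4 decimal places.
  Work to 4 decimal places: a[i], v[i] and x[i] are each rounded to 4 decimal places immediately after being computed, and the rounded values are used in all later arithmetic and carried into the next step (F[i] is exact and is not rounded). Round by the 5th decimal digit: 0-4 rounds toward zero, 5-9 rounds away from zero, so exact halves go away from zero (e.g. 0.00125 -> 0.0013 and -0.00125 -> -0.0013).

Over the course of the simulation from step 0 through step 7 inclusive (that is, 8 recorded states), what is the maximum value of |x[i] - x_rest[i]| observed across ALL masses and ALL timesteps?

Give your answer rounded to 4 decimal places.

Answer: 2.2812

Derivation:
Step 0: x=[4.0000 12.0000] v=[0.0000 0.0000]
Step 1: x=[6.0000 10.5000] v=[4.0000 -3.0000]
Step 2: x=[7.2500 9.2500] v=[2.5000 -2.5000]
Step 3: x=[5.8750 9.5000] v=[-2.7500 0.5000]
Step 4: x=[3.3750 10.4375] v=[-5.0000 1.8750]
Step 5: x=[2.7188 10.3438] v=[-1.3125 -0.1875]
Step 6: x=[4.5157 8.9376] v=[3.5937 -2.8125]
Step 7: x=[6.2657 7.8204] v=[3.4999 -2.2344]
Max displacement = 2.2812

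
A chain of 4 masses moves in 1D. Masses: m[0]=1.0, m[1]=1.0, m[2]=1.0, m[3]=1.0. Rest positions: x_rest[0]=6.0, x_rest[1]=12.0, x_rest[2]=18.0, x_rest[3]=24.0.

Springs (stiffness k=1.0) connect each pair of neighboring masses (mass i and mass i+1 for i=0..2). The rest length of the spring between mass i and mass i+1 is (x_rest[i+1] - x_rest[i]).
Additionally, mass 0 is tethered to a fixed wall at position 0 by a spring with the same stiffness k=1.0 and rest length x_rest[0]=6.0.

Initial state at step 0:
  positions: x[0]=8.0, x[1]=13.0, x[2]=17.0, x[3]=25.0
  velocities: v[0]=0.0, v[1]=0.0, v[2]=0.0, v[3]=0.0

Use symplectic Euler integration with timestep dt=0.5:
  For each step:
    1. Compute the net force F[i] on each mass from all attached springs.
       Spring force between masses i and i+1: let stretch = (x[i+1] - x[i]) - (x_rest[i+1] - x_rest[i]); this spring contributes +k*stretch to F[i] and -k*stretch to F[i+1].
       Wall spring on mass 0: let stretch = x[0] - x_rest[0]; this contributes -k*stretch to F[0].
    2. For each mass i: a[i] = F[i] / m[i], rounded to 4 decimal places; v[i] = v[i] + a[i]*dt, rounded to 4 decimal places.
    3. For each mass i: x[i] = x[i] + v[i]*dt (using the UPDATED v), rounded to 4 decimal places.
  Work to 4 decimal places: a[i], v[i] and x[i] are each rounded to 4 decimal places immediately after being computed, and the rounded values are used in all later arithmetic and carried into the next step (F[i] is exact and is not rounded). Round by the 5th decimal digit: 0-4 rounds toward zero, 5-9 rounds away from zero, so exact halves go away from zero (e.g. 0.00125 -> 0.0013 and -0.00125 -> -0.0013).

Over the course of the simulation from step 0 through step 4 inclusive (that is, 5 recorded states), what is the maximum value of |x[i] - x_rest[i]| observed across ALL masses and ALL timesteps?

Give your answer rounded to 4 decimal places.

Answer: 2.0469

Derivation:
Step 0: x=[8.0000 13.0000 17.0000 25.0000] v=[0.0000 0.0000 0.0000 0.0000]
Step 1: x=[7.2500 12.7500 18.0000 24.5000] v=[-1.5000 -0.5000 2.0000 -1.0000]
Step 2: x=[6.0625 12.4375 19.3125 23.8750] v=[-2.3750 -0.6250 2.6250 -1.2500]
Step 3: x=[4.9531 12.2500 20.0469 23.6094] v=[-2.2188 -0.3750 1.4688 -0.5313]
Step 4: x=[4.4297 12.1875 19.7227 23.9532] v=[-1.0469 -0.1250 -0.6484 0.6875]
Max displacement = 2.0469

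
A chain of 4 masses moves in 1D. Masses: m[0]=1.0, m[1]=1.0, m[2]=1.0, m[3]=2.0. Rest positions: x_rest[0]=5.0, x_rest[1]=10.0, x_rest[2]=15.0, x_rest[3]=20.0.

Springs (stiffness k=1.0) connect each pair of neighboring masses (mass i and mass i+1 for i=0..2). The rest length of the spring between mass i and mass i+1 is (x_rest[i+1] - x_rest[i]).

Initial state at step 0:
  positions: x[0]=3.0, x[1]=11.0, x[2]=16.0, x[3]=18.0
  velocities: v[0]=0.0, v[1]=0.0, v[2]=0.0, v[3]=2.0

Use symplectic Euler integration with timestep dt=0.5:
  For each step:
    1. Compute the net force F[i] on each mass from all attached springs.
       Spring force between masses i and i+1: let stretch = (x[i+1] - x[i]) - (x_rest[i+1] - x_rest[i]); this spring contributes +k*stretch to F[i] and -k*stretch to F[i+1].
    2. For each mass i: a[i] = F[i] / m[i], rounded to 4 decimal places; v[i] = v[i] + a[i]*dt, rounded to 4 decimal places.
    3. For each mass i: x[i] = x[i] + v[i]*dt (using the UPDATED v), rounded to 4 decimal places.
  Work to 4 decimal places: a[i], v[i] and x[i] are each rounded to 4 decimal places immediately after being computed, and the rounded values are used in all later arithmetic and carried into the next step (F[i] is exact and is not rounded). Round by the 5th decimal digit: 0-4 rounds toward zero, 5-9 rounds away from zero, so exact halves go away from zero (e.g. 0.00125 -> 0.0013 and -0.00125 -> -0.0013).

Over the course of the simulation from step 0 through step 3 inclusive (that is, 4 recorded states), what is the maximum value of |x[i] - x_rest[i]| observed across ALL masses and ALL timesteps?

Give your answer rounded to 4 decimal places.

Step 0: x=[3.0000 11.0000 16.0000 18.0000] v=[0.0000 0.0000 0.0000 2.0000]
Step 1: x=[3.7500 10.2500 15.2500 19.3750] v=[1.5000 -1.5000 -1.5000 2.7500]
Step 2: x=[4.8750 9.1250 14.2813 20.8594] v=[2.2500 -2.2500 -1.9375 2.9688]
Step 3: x=[5.8125 8.2266 13.6680 22.1466] v=[1.8750 -1.7969 -1.2266 2.5743]
Max displacement = 2.1466

Answer: 2.1466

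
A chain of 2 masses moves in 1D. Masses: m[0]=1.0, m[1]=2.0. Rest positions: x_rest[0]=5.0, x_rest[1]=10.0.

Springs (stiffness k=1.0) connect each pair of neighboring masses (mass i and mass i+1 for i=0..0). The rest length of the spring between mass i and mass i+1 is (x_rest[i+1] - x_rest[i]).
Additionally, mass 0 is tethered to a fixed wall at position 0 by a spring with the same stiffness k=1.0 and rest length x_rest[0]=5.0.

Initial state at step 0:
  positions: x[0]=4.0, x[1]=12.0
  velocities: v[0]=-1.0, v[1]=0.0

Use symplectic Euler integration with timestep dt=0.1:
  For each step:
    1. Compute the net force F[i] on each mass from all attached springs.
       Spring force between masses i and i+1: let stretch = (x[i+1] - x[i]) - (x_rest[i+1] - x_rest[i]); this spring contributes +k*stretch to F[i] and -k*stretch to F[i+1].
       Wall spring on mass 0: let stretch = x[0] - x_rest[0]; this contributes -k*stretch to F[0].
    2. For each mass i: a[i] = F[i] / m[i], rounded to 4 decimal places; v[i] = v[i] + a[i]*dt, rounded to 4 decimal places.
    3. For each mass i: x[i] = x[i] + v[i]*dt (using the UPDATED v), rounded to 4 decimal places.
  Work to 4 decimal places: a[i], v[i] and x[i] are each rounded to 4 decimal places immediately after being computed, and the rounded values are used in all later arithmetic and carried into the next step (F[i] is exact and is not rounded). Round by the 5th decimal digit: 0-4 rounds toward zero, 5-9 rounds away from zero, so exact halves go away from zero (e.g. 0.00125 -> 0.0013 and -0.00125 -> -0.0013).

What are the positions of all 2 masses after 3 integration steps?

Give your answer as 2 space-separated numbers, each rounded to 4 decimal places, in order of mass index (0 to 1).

Answer: 3.9433 11.9094

Derivation:
Step 0: x=[4.0000 12.0000] v=[-1.0000 0.0000]
Step 1: x=[3.9400 11.9850] v=[-0.6000 -0.1500]
Step 2: x=[3.9211 11.9548] v=[-0.1895 -0.3023]
Step 3: x=[3.9433 11.9094] v=[0.2218 -0.4540]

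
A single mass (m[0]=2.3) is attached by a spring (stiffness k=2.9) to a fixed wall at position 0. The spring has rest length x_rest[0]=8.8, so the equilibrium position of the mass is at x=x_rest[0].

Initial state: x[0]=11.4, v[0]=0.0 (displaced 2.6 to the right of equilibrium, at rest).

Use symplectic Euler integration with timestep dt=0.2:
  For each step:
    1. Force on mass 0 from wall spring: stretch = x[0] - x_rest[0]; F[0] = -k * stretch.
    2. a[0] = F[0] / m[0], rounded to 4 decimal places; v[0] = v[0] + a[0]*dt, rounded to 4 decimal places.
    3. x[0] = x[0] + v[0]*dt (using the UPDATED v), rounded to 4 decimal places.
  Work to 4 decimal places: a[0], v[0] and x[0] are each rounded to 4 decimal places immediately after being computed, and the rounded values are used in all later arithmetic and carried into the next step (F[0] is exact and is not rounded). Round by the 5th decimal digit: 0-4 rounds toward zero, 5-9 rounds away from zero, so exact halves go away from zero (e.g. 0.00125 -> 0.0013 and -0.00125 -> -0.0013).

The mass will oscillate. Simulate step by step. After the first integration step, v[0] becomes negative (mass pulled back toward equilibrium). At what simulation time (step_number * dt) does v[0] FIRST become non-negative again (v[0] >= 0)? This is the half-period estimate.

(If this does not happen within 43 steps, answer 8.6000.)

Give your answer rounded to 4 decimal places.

Step 0: x=[11.4000] v=[0.0000]
Step 1: x=[11.2689] v=[-0.6557]
Step 2: x=[11.0132] v=[-1.2783]
Step 3: x=[10.6459] v=[-1.8364]
Step 4: x=[10.1855] v=[-2.3019]
Step 5: x=[9.6552] v=[-2.6513]
Step 6: x=[9.0818] v=[-2.8670]
Step 7: x=[8.4942] v=[-2.9381]
Step 8: x=[7.9220] v=[-2.8610]
Step 9: x=[7.3941] v=[-2.6396]
Step 10: x=[6.9371] v=[-2.2851]
Step 11: x=[6.5740] v=[-1.8153]
Step 12: x=[6.3232] v=[-1.2540]
Step 13: x=[6.1973] v=[-0.6294]
Step 14: x=[6.2027] v=[0.0269]
First v>=0 after going negative at step 14, time=2.8000

Answer: 2.8000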